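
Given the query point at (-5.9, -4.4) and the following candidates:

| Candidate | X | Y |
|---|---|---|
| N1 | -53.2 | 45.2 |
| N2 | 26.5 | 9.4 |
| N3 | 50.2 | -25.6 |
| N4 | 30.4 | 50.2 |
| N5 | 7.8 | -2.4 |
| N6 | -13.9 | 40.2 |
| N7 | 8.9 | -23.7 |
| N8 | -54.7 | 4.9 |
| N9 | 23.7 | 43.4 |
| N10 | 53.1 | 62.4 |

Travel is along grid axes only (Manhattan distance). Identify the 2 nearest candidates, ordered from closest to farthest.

N5, N7

Distances from (-5.9, -4.4):
N1: |-47.3| + |49.6| = 47.3 + 49.6 = 96.9
N2: |32.4| + |13.8| = 32.4 + 13.8 = 46.2
N3: |56.1| + |-21.2| = 56.1 + 21.2 = 77.3
N4: |36.3| + |54.6| = 36.3 + 54.6 = 90.9
N5: |13.7| + |2.0| = 13.7 + 2.0 = 15.7
N6: |-8.0| + |44.6| = 8.0 + 44.6 = 52.6
N7: |14.8| + |-19.3| = 14.8 + 19.3 = 34.1
N8: |-48.8| + |9.3| = 48.8 + 9.3 = 58.1
N9: |29.6| + |47.8| = 29.6 + 47.8 = 77.4
N10: |59.0| + |66.8| = 59.0 + 66.8 = 125.8
Sorted: N5 (15.7) < N7 (34.1) < N2 (46.2) < N6 (52.6) < …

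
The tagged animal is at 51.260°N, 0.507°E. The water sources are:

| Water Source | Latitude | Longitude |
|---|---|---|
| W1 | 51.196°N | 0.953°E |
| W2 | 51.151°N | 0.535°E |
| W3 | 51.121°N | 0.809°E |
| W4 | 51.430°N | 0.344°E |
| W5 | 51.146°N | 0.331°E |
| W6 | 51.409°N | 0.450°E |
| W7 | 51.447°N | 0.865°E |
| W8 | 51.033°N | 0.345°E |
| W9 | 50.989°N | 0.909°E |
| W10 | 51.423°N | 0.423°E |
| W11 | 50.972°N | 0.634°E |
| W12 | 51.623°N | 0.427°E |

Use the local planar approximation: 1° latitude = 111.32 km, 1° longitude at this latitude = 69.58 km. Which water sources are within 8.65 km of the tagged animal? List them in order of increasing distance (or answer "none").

Distances from 51.260°N, 0.507°E:
W1: 31.840 km
W2: 12.289 km
W3: 26.096 km
W4: 22.063 km
W5: 17.636 km
W6: 17.054 km
W7: 32.463 km
W8: 27.670 km
W9: 41.140 km
W10: 19.063 km
W11: 33.256 km
W12: 40.791 km
Threshold 8.65 km: none within range.

none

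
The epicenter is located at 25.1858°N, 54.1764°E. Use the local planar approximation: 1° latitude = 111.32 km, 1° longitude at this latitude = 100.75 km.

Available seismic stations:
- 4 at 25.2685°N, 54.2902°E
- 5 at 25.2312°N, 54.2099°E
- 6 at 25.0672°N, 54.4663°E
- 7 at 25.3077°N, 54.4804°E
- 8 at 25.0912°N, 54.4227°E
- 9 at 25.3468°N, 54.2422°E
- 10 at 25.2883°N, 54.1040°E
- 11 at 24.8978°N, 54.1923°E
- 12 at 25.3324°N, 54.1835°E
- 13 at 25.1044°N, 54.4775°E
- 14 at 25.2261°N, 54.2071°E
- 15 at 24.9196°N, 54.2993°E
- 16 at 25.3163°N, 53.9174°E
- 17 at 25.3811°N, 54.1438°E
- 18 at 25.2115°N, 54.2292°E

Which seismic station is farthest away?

7

Distances from 25.1858°N, 54.1764°E:
4: √((0.0827·111.32)² + (0.1138·100.75)²) = √(84.753456 + 131.454251) = 14.7040 km
5: √((0.0454·111.32)² + (0.0335·100.75)²) = √(25.542188 + 11.391469) = 6.0773 km
6: √((-0.1186·111.32)² + (0.2899·100.75)²) = √(174.307379 + 853.073675) = 32.0528 km
7: √((0.1219·111.32)² + (0.3040·100.75)²) = √(184.142403 + 938.074384) = 33.4995 km
8: √((-0.0946·111.32)² + (0.2463·100.75)²) = √(110.899265 + 615.770577) = 26.9568 km
9: √((0.1610·111.32)² + (0.0658·100.75)²) = √(321.216723 + 43.948281) = 19.1093 km
10: √((0.1025·111.32)² + (-0.0724·100.75)²) = √(130.194946 + 53.206812) = 13.5426 km
11: √((-0.2880·111.32)² + (0.0159·100.75)²) = √(1027.853859 + 2.566164) = 32.1002 km
12: √((0.1466·111.32)² + (0.0071·100.75)²) = √(266.326472 + 0.511690) = 16.3352 km
13: √((-0.0814·111.32)² + (0.3011·100.75)²) = √(82.109840 + 920.262278) = 31.6603 km
14: √((0.0403·111.32)² + (0.0307·100.75)²) = √(20.125955 + 9.566804) = 5.4491 km
15: √((-0.2662·111.32)² + (0.1229·100.75)²) = √(878.137447 + 153.318258) = 32.1163 km
16: √((0.1305·111.32)² + (-0.2590·100.75)²) = √(211.041283 + 680.909883) = 29.8656 km
17: √((0.1953·111.32)² + (-0.0326·100.75)²) = √(472.662211 + 10.787612) = 21.9875 km
18: √((0.0257·111.32)² + (0.0528·100.75)²) = √(8.184886 + 28.298144) = 6.0401 km
Maximum: 7 at 33.4995 km.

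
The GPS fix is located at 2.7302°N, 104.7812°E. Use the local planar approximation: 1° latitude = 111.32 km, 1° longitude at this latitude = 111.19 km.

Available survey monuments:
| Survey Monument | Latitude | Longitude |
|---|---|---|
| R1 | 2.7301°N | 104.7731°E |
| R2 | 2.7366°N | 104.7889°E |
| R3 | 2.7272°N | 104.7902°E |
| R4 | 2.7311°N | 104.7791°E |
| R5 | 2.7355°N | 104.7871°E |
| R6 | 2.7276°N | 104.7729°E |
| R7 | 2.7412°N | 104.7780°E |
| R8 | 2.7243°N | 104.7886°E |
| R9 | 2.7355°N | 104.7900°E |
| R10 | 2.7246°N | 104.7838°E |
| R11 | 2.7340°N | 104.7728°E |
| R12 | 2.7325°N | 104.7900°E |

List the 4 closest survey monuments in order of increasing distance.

Distances from 2.7302°N, 104.7812°E:
R1: 0.9007 km
R2: 1.1138 km
R3: 1.0550 km
R4: 0.2541 km
R5: 0.8823 km
R6: 0.9672 km
R7: 1.2752 km
R8: 1.0528 km
R9: 1.1426 km
R10: 0.6872 km
R11: 1.0253 km
R12: 1.0114 km
Sorted: R4 (0.2541 km) < R10 (0.6872 km) < R5 (0.8823 km) < R1 (0.9007 km) < R6 (0.9672 km) < R12 (1.0114 km) < …

R4, R10, R5, R1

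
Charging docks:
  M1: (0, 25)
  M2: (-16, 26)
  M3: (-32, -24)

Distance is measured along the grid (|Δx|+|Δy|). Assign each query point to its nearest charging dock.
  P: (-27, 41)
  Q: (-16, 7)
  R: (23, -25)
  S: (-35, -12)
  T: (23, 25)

P at (-27, 41):
  M1: |27| + |-16| = 27 + 16 = 43
  M2: |11| + |-15| = 11 + 15 = 26
  M3: |-5| + |-65| = 5 + 65 = 70
  → nearest: M2 (26)
Q at (-16, 7):
  M1: |16| + |18| = 16 + 18 = 34
  M2: |0| + |19| = 0 + 19 = 19
  M3: |-16| + |-31| = 16 + 31 = 47
  → nearest: M2 (19)
R at (23, -25):
  M1: |-23| + |50| = 23 + 50 = 73
  M2: |-39| + |51| = 39 + 51 = 90
  M3: |-55| + |1| = 55 + 1 = 56
  → nearest: M3 (56)
S at (-35, -12):
  M1: |35| + |37| = 35 + 37 = 72
  M2: |19| + |38| = 19 + 38 = 57
  M3: |3| + |-12| = 3 + 12 = 15
  → nearest: M3 (15)
T at (23, 25):
  M1: |-23| + |0| = 23 + 0 = 23
  M2: |-39| + |1| = 39 + 1 = 40
  M3: |-55| + |-49| = 55 + 49 = 104
  → nearest: M1 (23)

P→M2; Q→M2; R→M3; S→M3; T→M1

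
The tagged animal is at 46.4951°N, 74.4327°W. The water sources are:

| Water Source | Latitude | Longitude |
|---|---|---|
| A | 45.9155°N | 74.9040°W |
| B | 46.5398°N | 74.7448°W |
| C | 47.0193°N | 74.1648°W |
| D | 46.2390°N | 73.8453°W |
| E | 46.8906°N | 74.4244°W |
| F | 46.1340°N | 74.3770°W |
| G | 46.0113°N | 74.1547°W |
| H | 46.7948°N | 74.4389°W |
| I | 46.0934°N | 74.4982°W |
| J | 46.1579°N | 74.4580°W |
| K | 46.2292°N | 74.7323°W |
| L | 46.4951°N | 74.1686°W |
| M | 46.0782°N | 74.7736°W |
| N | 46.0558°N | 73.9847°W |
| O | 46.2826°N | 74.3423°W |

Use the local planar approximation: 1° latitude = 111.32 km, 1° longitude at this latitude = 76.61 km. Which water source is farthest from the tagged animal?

A

Distances from 46.4951°N, 74.4327°W:
A: √((-0.5796·111.32)² + (-0.4713·76.61)²) = √(4162.968732 + 1303.664394) = 73.9367 km
B: √((0.0447·111.32)² + (-0.3121·76.61)²) = √(24.760616 + 571.687191) = 24.4223 km
C: √((0.5242·111.32)² + (0.2679·76.61)²) = √(3405.182780 + 421.227146) = 61.8580 km
D: √((-0.2561·111.32)² + (0.5874·76.61)²) = √(812.766046 + 2025.064261) = 53.2713 km
E: √((0.3955·111.32)² + (0.0083·76.61)²) = √(1938.382012 + 0.404322) = 44.0317 km
F: √((-0.3611·111.32)² + (0.0557·76.61)²) = √(1615.851226 + 18.208800) = 40.4235 km
G: √((-0.4838·111.32)² + (0.2780·76.61)²) = √(2900.535087 + 453.586914) = 57.9148 km
H: √((0.2997·111.32)² + (-0.0062·76.61)²) = √(1113.063346 + 0.225608) = 33.3660 km
I: √((-0.4017·111.32)² + (-0.0655·76.61)²) = √(1999.631911 + 25.179872) = 44.9979 km
J: √((-0.3372·111.32)² + (-0.0253·76.61)²) = √(1409.034177 + 3.756747) = 37.5871 km
K: √((-0.2659·111.32)² + (-0.2996·76.61)²) = √(876.159290 + 526.810646) = 37.4562 km
L: √((0.0000·111.32)² + (0.2641·76.61)²) = √(0.000000 + 409.362190) = 20.2327 km
M: √((-0.4169·111.32)² + (-0.3409·76.61)²) = √(2153.823869 + 682.063685) = 53.2531 km
N: √((-0.4393·111.32)² + (0.4480·76.61)²) = √(2391.491281 + 1177.950261) = 59.7448 km
O: √((-0.2125·111.32)² + (0.0904·76.61)²) = √(559.582680 + 47.963160) = 24.6484 km
Maximum: A at 73.9367 km.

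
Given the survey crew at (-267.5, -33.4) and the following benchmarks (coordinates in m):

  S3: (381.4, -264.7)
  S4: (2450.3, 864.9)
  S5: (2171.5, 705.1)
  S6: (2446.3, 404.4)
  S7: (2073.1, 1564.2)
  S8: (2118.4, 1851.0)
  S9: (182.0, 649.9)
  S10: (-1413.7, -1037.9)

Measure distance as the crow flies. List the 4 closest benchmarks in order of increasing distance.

S3, S9, S10, S5

Distances from (-267.5, -33.4):
S3: √((648.9)² + (-231.3)²) = √(421071.210 + 53499.690) = 688.9 m
S4: √((2717.8)² + (898.3)²) = √(7386436.840 + 806942.890) = 2862.4 m
S5: √((2439.0)² + (738.5)²) = √(5948721.000 + 545382.250) = 2548.4 m
S6: √((2713.8)² + (437.8)²) = √(7364710.440 + 191668.840) = 2748.9 m
S7: √((2340.6)² + (1597.6)²) = √(5478408.360 + 2552325.760) = 2833.9 m
S8: √((2385.9)² + (1884.4)²) = √(5692518.810 + 3550963.360) = 3040.3 m
S9: √((449.5)² + (683.3)²) = √(202050.250 + 466898.890) = 817.9 m
S10: √((-1146.2)² + (-1004.5)²) = √(1313774.440 + 1009020.250) = 1524.1 m
Sorted: S3 (688.9 m) < S9 (817.9 m) < S10 (1524.1 m) < S5 (2548.4 m) < S6 (2748.9 m) < S7 (2833.9 m) < …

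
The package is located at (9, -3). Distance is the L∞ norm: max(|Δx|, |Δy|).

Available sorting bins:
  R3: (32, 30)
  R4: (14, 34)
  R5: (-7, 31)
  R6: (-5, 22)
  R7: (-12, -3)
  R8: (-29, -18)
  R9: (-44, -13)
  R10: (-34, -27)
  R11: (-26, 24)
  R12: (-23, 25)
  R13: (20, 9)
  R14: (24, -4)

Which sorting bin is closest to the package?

Distances from (9, -3):
R3: max(|23|, |33|) = 33
R4: max(|5|, |37|) = 37
R5: max(|-16|, |34|) = 34
R6: max(|-14|, |25|) = 25
R7: max(|-21|, |0|) = 21
R8: max(|-38|, |-15|) = 38
R9: max(|-53|, |-10|) = 53
R10: max(|-43|, |-24|) = 43
R11: max(|-35|, |27|) = 35
R12: max(|-32|, |28|) = 32
R13: max(|11|, |12|) = 12
R14: max(|15|, |-1|) = 15
Minimum: R13 at 12.

R13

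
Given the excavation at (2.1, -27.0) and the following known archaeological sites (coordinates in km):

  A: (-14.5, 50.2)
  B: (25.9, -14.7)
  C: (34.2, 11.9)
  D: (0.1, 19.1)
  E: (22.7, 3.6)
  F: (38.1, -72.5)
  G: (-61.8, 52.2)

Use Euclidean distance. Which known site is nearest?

B

Distances from (2.1, -27.0):
A: 79.0 km
B: 26.8 km
C: 50.4 km
D: 46.1 km
E: 36.9 km
F: 58.0 km
G: 101.8 km
Minimum: B at 26.8 km.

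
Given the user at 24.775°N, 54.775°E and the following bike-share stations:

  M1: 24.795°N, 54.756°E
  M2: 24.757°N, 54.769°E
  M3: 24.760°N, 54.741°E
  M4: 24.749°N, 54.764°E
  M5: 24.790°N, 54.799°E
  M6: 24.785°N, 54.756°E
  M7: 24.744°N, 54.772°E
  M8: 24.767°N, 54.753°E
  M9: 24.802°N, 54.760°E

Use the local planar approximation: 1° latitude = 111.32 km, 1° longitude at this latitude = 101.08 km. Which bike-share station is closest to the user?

M2

Distances from 24.775°N, 54.775°E:
M1: 2.940 km
M2: 2.094 km
M3: 3.821 km
M4: 3.101 km
M5: 2.945 km
M6: 2.220 km
M7: 3.464 km
M8: 2.395 km
M9: 3.366 km
Minimum: M2 at 2.094 km.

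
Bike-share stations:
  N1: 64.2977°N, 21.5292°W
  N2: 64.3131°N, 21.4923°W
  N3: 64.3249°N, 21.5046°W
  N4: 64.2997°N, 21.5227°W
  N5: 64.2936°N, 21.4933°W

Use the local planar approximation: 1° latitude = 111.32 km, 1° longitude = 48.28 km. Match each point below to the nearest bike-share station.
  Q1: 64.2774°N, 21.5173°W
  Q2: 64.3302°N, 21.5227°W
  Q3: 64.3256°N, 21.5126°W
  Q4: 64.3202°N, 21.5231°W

Q1 at 64.2774°N, 21.5173°W:
  N1: √((0.0203·111.32)² + (-0.0119·48.28)²) = √(5.106678 + 0.330087) = 2.3317 km
  N2: √((0.0357·111.32)² + (0.0250·48.28)²) = √(15.793662 + 1.456849) = 4.1534 km
  N3: √((0.0475·111.32)² + (0.0127·48.28)²) = √(27.959771 + 0.375960) = 5.3231 km
  N4: √((0.0223·111.32)² + (-0.0054·48.28)²) = √(6.162488 + 0.067971) = 2.4961 km
  N5: √((0.0162·111.32)² + (0.0240·48.28)²) = √(3.252194 + 1.342632) = 2.1436 km
  → nearest: N5 (2.1436 km)
Q2 at 64.3302°N, 21.5227°W:
  N1: √((-0.0325·111.32)² + (-0.0065·48.28)²) = √(13.089200 + 0.098483) = 3.6315 km
  N2: √((-0.0171·111.32)² + (0.0304·48.28)²) = √(3.623586 + 2.154179) = 2.4037 km
  N3: √((-0.0053·111.32)² + (0.0181·48.28)²) = √(0.348095 + 0.763645) = 1.0544 km
  N4: √((-0.0305·111.32)² + (0.0000·48.28)²) = √(11.527790 + 0.000000) = 3.3953 km
  N5: √((-0.0366·111.32)² + (0.0294·48.28)²) = √(16.600018 + 2.014787) = 4.3145 km
  → nearest: N3 (1.0544 km)
Q3 at 64.3256°N, 21.5126°W:
  N1: √((-0.0279·111.32)² + (-0.0166·48.28)²) = √(9.646168 + 0.642319) = 3.2076 km
  N2: √((-0.0125·111.32)² + (0.0203·48.28)²) = √(1.936272 + 0.960565) = 1.7020 km
  N3: √((-0.0007·111.32)² + (0.0080·48.28)²) = √(0.006072 + 0.149181) = 0.3940 km
  N4: √((-0.0259·111.32)² + (-0.0101·48.28)²) = √(8.312773 + 0.237781) = 2.9241 km
  N5: √((-0.0320·111.32)² + (0.0193·48.28)²) = √(12.689554 + 0.868259) = 3.6821 km
  → nearest: N3 (0.3940 km)
Q4 at 64.3202°N, 21.5231°W:
  N1: √((-0.0225·111.32)² + (-0.0061·48.28)²) = √(6.273522 + 0.086735) = 2.5220 km
  N2: √((-0.0071·111.32)² + (0.0308·48.28)²) = √(0.624688 + 2.211240) = 1.6840 km
  N3: √((0.0047·111.32)² + (0.0185·48.28)²) = √(0.273742 + 0.797771) = 1.0351 km
  N4: √((-0.0205·111.32)² + (0.0004·48.28)²) = √(5.207798 + 0.000373) = 2.2821 km
  N5: √((-0.0266·111.32)² + (0.0298·48.28)²) = √(8.768184 + 2.069984) = 3.2921 km
  → nearest: N3 (1.0351 km)

Q1→N5; Q2→N3; Q3→N3; Q4→N3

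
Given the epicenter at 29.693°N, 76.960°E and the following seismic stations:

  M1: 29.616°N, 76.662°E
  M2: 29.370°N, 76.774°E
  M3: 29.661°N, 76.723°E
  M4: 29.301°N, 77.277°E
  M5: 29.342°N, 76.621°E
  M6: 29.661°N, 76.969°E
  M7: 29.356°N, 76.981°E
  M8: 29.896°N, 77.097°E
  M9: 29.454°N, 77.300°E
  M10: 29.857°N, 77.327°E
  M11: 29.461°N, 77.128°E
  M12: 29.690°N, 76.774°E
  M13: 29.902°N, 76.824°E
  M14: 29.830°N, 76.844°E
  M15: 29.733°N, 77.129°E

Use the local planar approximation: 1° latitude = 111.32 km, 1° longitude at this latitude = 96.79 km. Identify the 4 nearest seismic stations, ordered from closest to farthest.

Distances from 29.693°N, 76.960°E:
M1: √((-0.077·111.32)² + (-0.298·96.79)²) = √(73.47301 + 831.94288) = 30.090 km
M2: √((-0.323·111.32)² + (-0.186·96.79)²) = √(1292.85982 + 324.10585) = 40.212 km
M3: √((-0.032·111.32)² + (-0.237·96.79)²) = √(12.68955 + 526.20827) = 23.214 km
M4: √((-0.392·111.32)² + (0.317·96.79)²) = √(1904.22617 + 941.41151) = 53.345 km
M5: √((-0.351·111.32)² + (-0.339·96.79)²) = √(1526.72434 + 1076.61488) = 51.023 km
M6: √((-0.032·111.32)² + (0.009·96.79)²) = √(12.68955 + 0.75883) = 3.667 km
M7: √((-0.337·111.32)² + (0.021·96.79)²) = √(1407.36322 + 4.13142) = 37.570 km
M8: √((0.203·111.32)² + (0.137·96.79)²) = √(510.66780 + 175.83370) = 26.201 km
M9: √((-0.239·111.32)² + (0.340·96.79)²) = √(707.85157 + 1082.97595) = 42.318 km
M10: √((0.164·111.32)² + (0.367·96.79)²) = √(333.29906 + 1261.80751) = 39.939 km
M11: √((-0.232·111.32)² + (0.168·96.79)²) = √(666.99467 + 264.41101) = 30.519 km
M12: √((-0.003·111.32)² + (-0.186·96.79)²) = √(0.11153 + 324.10585) = 18.006 km
M13: √((0.209·111.32)² + (-0.136·96.79)²) = √(541.30117 + 173.27615) = 26.732 km
M14: √((0.137·111.32)² + (-0.116·96.79)²) = √(232.58812 + 126.05990) = 18.938 km
M15: √((0.040·111.32)² + (0.169·96.79)²) = √(19.82743 + 267.56813) = 16.953 km
Sorted: M6 (3.667 km) < M15 (16.953 km) < M12 (18.006 km) < M14 (18.938 km) < M3 (23.214 km) < M8 (26.201 km) < …

M6, M15, M12, M14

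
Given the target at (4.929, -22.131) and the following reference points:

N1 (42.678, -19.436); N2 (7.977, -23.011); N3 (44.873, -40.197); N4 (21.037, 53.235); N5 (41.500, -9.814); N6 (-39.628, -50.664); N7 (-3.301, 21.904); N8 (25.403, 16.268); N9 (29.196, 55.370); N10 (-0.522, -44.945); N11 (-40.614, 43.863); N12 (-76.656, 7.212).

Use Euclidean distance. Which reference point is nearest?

Distances from (4.929, -22.131):
N1: 37.845
N2: 3.172
N3: 43.840
N4: 77.068
N5: 38.589
N6: 52.910
N7: 44.797
N8: 43.516
N9: 81.211
N10: 23.456
N11: 80.183
N12: 86.701
Minimum: N2 at 3.172.

N2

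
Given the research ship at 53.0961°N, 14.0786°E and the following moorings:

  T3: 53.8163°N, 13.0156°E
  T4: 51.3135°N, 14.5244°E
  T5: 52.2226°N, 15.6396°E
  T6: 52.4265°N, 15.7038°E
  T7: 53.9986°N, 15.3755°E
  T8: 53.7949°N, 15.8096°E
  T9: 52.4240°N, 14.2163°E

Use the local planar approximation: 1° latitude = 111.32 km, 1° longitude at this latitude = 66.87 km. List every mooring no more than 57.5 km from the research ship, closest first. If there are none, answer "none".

Distances from 53.0961°N, 14.0786°E:
T3: 107.1467 km
T4: 200.6657 km
T5: 142.6579 km
T6: 131.7836 km
T7: 132.7195 km
T8: 139.4628 km
T9: 75.3827 km
Threshold 57.5 km: none within range.

none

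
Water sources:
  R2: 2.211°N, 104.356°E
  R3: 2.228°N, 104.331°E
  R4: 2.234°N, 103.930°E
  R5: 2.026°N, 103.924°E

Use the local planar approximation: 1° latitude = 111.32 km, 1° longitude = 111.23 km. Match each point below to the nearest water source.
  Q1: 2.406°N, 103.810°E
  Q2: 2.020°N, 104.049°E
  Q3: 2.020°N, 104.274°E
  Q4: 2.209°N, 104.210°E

Q1 at 2.406°N, 103.810°E:
  R2: √((-0.195·111.32)² + (0.546·111.23)²) = √(471.21121 + 3688.32481) = 64.494 km
  R3: √((-0.178·111.32)² + (0.521·111.23)²) = √(392.63264 + 3358.29870) = 61.245 km
  R4: √((-0.172·111.32)² + (0.120·111.23)²) = √(366.60914 + 178.15843) = 23.340 km
  R5: √((-0.380·111.32)² + (0.114·111.23)²) = √(1789.42536 + 160.78798) = 44.161 km
  → nearest: R4 (23.340 km)
Q2 at 2.020°N, 104.049°E:
  R2: √((0.191·111.32)² + (0.307·111.23)²) = √(452.07775 + 1166.05927) = 40.226 km
  R3: √((0.208·111.32)² + (0.282·111.23)²) = √(536.13365 + 983.87991) = 38.987 km
  R4: √((0.214·111.32)² + (-0.119·111.23)²) = √(567.51055 + 175.20149) = 27.253 km
  R5: √((0.006·111.32)² + (-0.125·111.23)²) = √(0.44612 + 193.31426) = 13.920 km
  → nearest: R5 (13.920 km)
Q3 at 2.020°N, 104.274°E:
  R2: √((0.191·111.32)² + (0.082·111.23)²) = √(452.07775 + 83.19009) = 23.136 km
  R3: √((0.208·111.32)² + (0.057·111.23)²) = √(536.13365 + 40.19699) = 24.007 km
  R4: √((0.214·111.32)² + (-0.344·111.23)²) = √(567.51055 + 1464.06635) = 45.073 km
  R5: √((0.006·111.32)² + (-0.350·111.23)²) = √(0.44612 + 1515.58383) = 38.936 km
  → nearest: R2 (23.136 km)
Q4 at 2.209°N, 104.210°E:
  R2: √((0.002·111.32)² + (0.146·111.23)²) = √(0.04957 + 263.72396) = 16.241 km
  R3: √((0.019·111.32)² + (0.121·111.23)²) = √(4.47356 + 181.14010) = 13.624 km
  R4: √((0.025·111.32)² + (-0.280·111.23)²) = √(7.74509 + 969.97365) = 31.268 km
  R5: √((-0.183·111.32)² + (-0.286·111.23)²) = √(415.00046 + 1011.98935) = 37.776 km
  → nearest: R3 (13.624 km)

Q1→R4; Q2→R5; Q3→R2; Q4→R3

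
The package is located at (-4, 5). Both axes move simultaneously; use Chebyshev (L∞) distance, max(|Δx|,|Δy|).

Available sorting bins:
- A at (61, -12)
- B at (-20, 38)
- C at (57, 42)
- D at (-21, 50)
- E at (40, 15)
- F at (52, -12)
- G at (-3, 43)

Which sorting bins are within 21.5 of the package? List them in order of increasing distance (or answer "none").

Distances from (-4, 5):
A: 65
B: 33
C: 61
D: 45
E: 44
F: 56
G: 38
Threshold 21.5: none within range.

none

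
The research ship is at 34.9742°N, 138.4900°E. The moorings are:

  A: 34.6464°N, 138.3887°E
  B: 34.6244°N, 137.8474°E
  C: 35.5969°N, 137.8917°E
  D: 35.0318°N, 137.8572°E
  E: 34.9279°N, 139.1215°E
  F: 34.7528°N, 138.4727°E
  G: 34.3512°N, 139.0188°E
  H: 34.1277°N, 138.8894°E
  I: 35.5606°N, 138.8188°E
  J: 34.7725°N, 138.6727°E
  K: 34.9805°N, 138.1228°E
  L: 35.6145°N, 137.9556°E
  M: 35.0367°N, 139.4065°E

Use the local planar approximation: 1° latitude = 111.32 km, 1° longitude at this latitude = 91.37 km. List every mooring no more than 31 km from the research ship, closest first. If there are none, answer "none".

Distances from 34.9742°N, 138.4900°E:
A: √((-0.3278·111.32)² + (-0.1013·91.37)²) = √(1331.570895 + 85.669482) = 37.6463 km
B: √((-0.3498·111.32)² + (-0.6426·91.37)²) = √(1516.303040 + 3447.376305) = 70.4534 km
C: √((0.6227·111.32)² + (-0.5983·91.37)²) = √(4805.118770 + 2988.444918) = 88.2812 km
D: √((0.0576·111.32)² + (-0.6328·91.37)²) = √(41.114154 + 3343.029360) = 58.1734 km
E: √((-0.0463·111.32)² + (0.6315·91.37)²) = √(26.564912 + 3329.307887) = 57.9299 km
F: √((-0.2214·111.32)² + (-0.0173·91.37)²) = √(607.437540 + 2.498616) = 24.6969 km
G: √((-0.6230·111.32)² + (0.5288·91.37)²) = √(4809.749838 + 2334.479920) = 84.5235 km
H: √((-0.8465·111.32)² + (0.3994·91.37)²) = √(8879.741440 + 1331.752041) = 101.0519 km
I: √((0.5864·111.32)² + (0.3288·91.37)²) = √(4261.223551 + 902.549163) = 71.8594 km
J: √((-0.2017·111.32)² + (0.1827·91.37)²) = √(504.148166 + 278.666232) = 27.9788 km
K: √((0.0063·111.32)² + (-0.3672·91.37)²) = √(0.491844 + 1125.673896) = 33.5584 km
L: √((0.6403·111.32)² + (-0.5344·91.37)²) = √(5080.581225 + 2384.186084) = 86.3989 km
M: √((0.0625·111.32)² + (0.9165·91.37)²) = √(48.406806 + 7012.488926) = 84.0291 km
Threshold 31 km: F (24.6969 km), J (27.9788 km) are within range.

F, J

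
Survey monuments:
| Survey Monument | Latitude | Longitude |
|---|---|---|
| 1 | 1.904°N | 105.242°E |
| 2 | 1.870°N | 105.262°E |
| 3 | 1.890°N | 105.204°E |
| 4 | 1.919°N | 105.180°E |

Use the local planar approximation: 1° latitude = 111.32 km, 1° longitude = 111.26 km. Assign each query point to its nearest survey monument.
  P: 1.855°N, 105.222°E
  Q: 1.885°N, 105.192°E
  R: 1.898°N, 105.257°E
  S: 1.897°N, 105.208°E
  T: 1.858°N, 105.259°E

P→3; Q→3; R→1; S→3; T→2

P at 1.855°N, 105.222°E:
  1: √((0.049·111.32)² + (0.020·111.26)²) = √(29.75353 + 4.95152) = 5.891 km
  2: √((0.015·111.32)² + (0.040·111.26)²) = √(2.78823 + 19.80606) = 4.753 km
  3: √((0.035·111.32)² + (-0.018·111.26)²) = √(15.18037 + 4.01073) = 4.381 km
  4: √((0.064·111.32)² + (-0.042·111.26)²) = √(50.75822 + 21.83618) = 8.520 km
  → nearest: 3 (4.381 km)
Q at 1.885°N, 105.192°E:
  1: √((0.019·111.32)² + (0.050·111.26)²) = √(4.47356 + 30.94697) = 5.952 km
  2: √((-0.015·111.32)² + (0.070·111.26)²) = √(2.78823 + 60.65606) = 7.965 km
  3: √((0.005·111.32)² + (0.012·111.26)²) = √(0.30980 + 1.78255) = 1.446 km
  4: √((0.034·111.32)² + (-0.012·111.26)²) = √(14.32532 + 1.78255) = 4.013 km
  → nearest: 3 (1.446 km)
R at 1.898°N, 105.257°E:
  1: √((0.006·111.32)² + (-0.015·111.26)²) = √(0.44612 + 2.78523) = 1.798 km
  2: √((-0.028·111.32)² + (0.005·111.26)²) = √(9.71544 + 0.30947) = 3.166 km
  3: √((-0.008·111.32)² + (-0.053·111.26)²) = √(0.79310 + 34.77201) = 5.964 km
  4: √((0.021·111.32)² + (-0.077·111.26)²) = √(5.46493 + 73.39383) = 8.880 km
  → nearest: 1 (1.798 km)
S at 1.897°N, 105.208°E:
  1: √((0.007·111.32)² + (0.034·111.26)²) = √(0.60721 + 14.30988) = 3.862 km
  2: √((-0.027·111.32)² + (0.054·111.26)²) = √(9.03387 + 36.09654) = 6.718 km
  3: √((-0.007·111.32)² + (-0.004·111.26)²) = √(0.60721 + 0.19806) = 0.897 km
  4: √((0.022·111.32)² + (-0.028·111.26)²) = √(5.99780 + 9.70497) = 3.963 km
  → nearest: 3 (0.897 km)
T at 1.858°N, 105.259°E:
  1: √((0.046·111.32)² + (-0.017·111.26)²) = √(26.22177 + 3.57747) = 5.459 km
  2: √((0.012·111.32)² + (0.003·111.26)²) = √(1.78447 + 0.11141) = 1.377 km
  3: √((0.032·111.32)² + (-0.055·111.26)²) = √(12.68955 + 37.44583) = 7.081 km
  4: √((0.061·111.32)² + (-0.079·111.26)²) = √(46.11116 + 77.25601) = 11.107 km
  → nearest: 2 (1.377 km)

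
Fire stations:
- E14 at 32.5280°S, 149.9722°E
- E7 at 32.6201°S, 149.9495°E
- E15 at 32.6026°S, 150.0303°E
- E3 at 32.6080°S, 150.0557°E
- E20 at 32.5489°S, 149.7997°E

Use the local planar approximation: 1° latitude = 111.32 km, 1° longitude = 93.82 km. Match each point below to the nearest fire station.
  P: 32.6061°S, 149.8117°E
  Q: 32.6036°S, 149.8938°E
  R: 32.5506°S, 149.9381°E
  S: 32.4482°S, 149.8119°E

P→E20; Q→E7; R→E14; S→E20

P at 32.6061°S, 149.8117°E:
  E14: 17.3878 km
  E7: 13.0220 km
  E15: 20.5128 km
  E3: 22.8931 km
  E20: 6.4663 km
  → nearest: E20 (6.4663 km)
Q at 32.6036°S, 149.8938°E:
  E14: 11.1772 km
  E7: 5.5392 km
  E15: 12.8069 km
  E3: 15.1974 km
  E20: 10.7247 km
  → nearest: E7 (5.5392 km)
R at 32.5506°S, 149.9381°E:
  E14: 4.0700 km
  E7: 7.8103 km
  E15: 10.4084 km
  E3: 12.7500 km
  E20: 12.9861 km
  → nearest: E14 (4.0700 km)
S at 32.4482°S, 149.8119°E:
  E14: 17.4670 km
  E7: 23.0834 km
  E15: 26.7446 km
  E3: 28.9765 km
  E20: 11.2682 km
  → nearest: E20 (11.2682 km)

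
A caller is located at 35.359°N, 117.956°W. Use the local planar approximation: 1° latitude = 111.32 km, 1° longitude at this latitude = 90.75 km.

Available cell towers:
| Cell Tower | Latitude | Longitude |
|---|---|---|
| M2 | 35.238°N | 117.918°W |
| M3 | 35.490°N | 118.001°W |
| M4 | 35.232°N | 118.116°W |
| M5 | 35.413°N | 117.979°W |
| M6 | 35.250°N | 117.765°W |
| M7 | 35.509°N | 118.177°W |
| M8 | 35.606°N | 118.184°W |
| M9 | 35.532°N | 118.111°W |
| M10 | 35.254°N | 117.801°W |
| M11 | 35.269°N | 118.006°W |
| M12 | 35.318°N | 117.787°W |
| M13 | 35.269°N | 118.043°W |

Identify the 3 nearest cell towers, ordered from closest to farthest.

Distances from 35.359°N, 117.956°W:
M2: √((-0.121·111.32)² + (0.038·90.75)²) = √(181.43336 + 11.89215) = 13.904 km
M3: √((0.131·111.32)² + (-0.045·90.75)²) = √(212.66156 + 16.67701) = 15.144 km
M4: √((-0.127·111.32)² + (-0.160·90.75)²) = √(199.87286 + 210.83040) = 20.266 km
M5: √((0.054·111.32)² + (-0.023·90.75)²) = √(36.13549 + 4.35661) = 6.363 km
M6: √((-0.109·111.32)² + (0.191·90.75)²) = √(147.23104 + 300.44156) = 21.158 km
M7: √((0.150·111.32)² + (-0.221·90.75)²) = √(278.82320 + 402.23311) = 26.097 km
M8: √((0.247·111.32)² + (-0.228·90.75)²) = √(756.03222 + 428.11748) = 34.411 km
M9: √((0.173·111.32)² + (-0.155·90.75)²) = √(370.88443 + 197.85939) = 23.848 km
M10: √((-0.105·111.32)² + (0.155·90.75)²) = √(136.62337 + 197.85939) = 18.289 km
M11: √((-0.090·111.32)² + (-0.050·90.75)²) = √(100.37635 + 20.58891) = 10.998 km
M12: √((-0.041·111.32)² + (0.169·90.75)²) = √(20.83119 + 235.21590) = 16.001 km
M13: √((-0.090·111.32)² + (-0.087·90.75)²) = √(100.37635 + 62.33497) = 12.756 km
Sorted: M5 (6.363 km) < M11 (10.998 km) < M13 (12.756 km) < M2 (13.904 km) < M3 (15.144 km) < …

M5, M11, M13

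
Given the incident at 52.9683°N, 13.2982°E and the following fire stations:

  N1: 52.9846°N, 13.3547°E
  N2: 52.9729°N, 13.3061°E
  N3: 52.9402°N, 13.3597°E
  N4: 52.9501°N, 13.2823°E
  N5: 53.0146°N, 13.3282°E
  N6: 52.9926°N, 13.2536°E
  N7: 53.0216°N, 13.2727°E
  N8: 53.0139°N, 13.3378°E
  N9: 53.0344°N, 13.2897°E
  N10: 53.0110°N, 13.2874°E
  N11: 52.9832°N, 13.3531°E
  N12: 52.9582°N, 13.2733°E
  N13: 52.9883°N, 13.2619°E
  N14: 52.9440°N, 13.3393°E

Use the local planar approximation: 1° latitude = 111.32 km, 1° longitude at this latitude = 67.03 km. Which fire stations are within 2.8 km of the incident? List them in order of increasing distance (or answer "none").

Distances from 52.9683°N, 13.2982°E:
N1: √((0.0163·111.32)² + (0.0565·67.03)²) = √(3.292468 + 14.342846) = 4.1994 km
N2: √((0.0046·111.32)² + (0.0079·67.03)²) = √(0.262218 + 0.280409) = 0.7366 km
N3: √((-0.0281·111.32)² + (0.0615·67.03)²) = √(9.784960 + 16.993728) = 5.1748 km
N4: √((-0.0182·111.32)² + (-0.0159·67.03)²) = √(4.104773 + 1.135881) = 2.2892 km
N5: √((0.0463·111.32)² + (0.0300·67.03)²) = √(26.564912 + 4.043719) = 5.5325 km
N6: √((0.0243·111.32)² + (-0.0446·67.03)²) = √(7.317436 + 8.937337) = 4.0317 km
N7: √((0.0533·111.32)² + (-0.0255·67.03)²) = √(35.204713 + 2.921587) = 6.1746 km
N8: √((0.0456·111.32)² + (0.0396·67.03)²) = √(25.767725 + 7.045776) = 5.7283 km
N9: √((0.0661·111.32)² + (-0.0085·67.03)²) = √(54.143872 + 0.324621) = 7.3803 km
N10: √((0.0427·111.32)² + (-0.0108·67.03)²) = √(22.594469 + 0.524066) = 4.8082 km
N11: √((0.0149·111.32)² + (0.0549·67.03)²) = √(2.751180 + 13.542010) = 4.0365 km
N12: √((-0.0101·111.32)² + (-0.0249·67.03)²) = √(1.264122 + 2.785718) = 2.0124 km
N13: √((0.0200·111.32)² + (-0.0363·67.03)²) = √(4.956857 + 5.920409) = 3.2981 km
N14: √((-0.0243·111.32)² + (0.0411·67.03)²) = √(7.317436 + 7.589656) = 3.8610 km
Threshold 2.8 km: N2 (0.7366 km), N12 (2.0124 km), N4 (2.2892 km) are within range.

N2, N12, N4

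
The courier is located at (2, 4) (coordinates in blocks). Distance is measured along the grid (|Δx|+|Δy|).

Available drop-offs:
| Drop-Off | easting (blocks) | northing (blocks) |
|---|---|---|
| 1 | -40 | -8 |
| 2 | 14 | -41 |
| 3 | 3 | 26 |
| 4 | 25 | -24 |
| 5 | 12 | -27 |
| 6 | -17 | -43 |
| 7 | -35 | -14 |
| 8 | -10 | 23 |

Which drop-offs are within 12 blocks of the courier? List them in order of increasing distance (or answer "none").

none

Distances from (2, 4):
1: 54 blocks
2: 57 blocks
3: 23 blocks
4: 51 blocks
5: 41 blocks
6: 66 blocks
7: 55 blocks
8: 31 blocks
Threshold 12 blocks: none within range.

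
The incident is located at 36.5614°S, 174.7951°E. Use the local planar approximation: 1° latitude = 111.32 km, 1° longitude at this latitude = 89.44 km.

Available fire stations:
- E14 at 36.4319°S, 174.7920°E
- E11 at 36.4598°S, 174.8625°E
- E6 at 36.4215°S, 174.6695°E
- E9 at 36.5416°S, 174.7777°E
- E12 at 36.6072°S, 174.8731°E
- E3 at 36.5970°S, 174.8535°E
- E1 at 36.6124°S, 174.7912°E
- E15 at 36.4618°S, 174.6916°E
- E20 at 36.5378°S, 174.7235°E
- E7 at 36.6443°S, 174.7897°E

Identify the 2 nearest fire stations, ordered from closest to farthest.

E9, E1

Distances from 36.5614°S, 174.7951°E:
E14: √((0.1295·111.32)² + (-0.0031·89.44)²) = √(207.819326 + 0.076875) = 14.4186 km
E11: √((0.1016·111.32)² + (0.0674·89.44)²) = √(127.918633 + 36.339870) = 12.8163 km
E6: √((0.1399·111.32)² + (-0.1256·89.44)²) = √(242.539135 + 126.195207) = 19.2025 km
E9: √((0.0198·111.32)² + (-0.0174·89.44)²) = √(4.858216 + 2.421933) = 2.6982 km
E12: √((-0.0458·111.32)² + (0.0780·89.44)²) = √(25.994254 + 48.669041) = 8.6408 km
E3: √((-0.0356·111.32)² + (0.0584·89.44)²) = √(15.705306 + 27.282821) = 6.5565 km
E1: √((-0.0510·111.32)² + (-0.0039·89.44)²) = √(32.231962 + 0.121673) = 5.6880 km
E15: √((0.0996·111.32)² + (-0.1035·89.44)²) = √(122.932035 + 85.692790) = 14.4439 km
E20: √((0.0236·111.32)² + (-0.0716·89.44)²) = √(6.901928 + 41.009986) = 6.9218 km
E7: √((-0.0829·111.32)² + (-0.0054·89.44)²) = √(85.163883 + 0.233266) = 9.2411 km
Sorted: E9 (2.6982 km) < E1 (5.6880 km) < E3 (6.5565 km) < E20 (6.9218 km) < …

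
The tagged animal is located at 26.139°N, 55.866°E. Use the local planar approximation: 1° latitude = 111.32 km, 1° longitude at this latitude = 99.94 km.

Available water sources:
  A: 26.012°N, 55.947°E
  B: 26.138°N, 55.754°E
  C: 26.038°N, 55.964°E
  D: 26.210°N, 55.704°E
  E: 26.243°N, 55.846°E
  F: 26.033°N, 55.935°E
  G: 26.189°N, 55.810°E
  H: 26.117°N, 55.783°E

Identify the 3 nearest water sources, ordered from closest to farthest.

Distances from 26.139°N, 55.866°E:
A: 16.291 km
B: 11.194 km
C: 14.911 km
D: 18.016 km
E: 11.749 km
F: 13.667 km
G: 7.893 km
H: 8.649 km
Sorted: G (7.893 km) < H (8.649 km) < B (11.194 km) < E (11.749 km) < F (13.667 km) < …

G, H, B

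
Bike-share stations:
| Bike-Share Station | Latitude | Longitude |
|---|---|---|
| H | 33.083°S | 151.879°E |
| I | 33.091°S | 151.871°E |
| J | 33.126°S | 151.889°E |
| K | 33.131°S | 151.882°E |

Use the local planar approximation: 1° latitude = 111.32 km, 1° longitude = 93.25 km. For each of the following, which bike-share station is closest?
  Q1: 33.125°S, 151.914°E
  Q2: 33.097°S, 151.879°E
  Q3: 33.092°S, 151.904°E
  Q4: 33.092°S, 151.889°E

Q1→J; Q2→I; Q3→H; Q4→H

Q1 at 33.125°S, 151.914°E:
  H: √((0.042·111.32)² + (-0.035·93.25)²) = √(21.85974 + 10.65206) = 5.702 km
  I: √((0.034·111.32)² + (-0.043·93.25)²) = √(14.32532 + 16.07810) = 5.514 km
  J: √((-0.001·111.32)² + (-0.025·93.25)²) = √(0.01239 + 5.43473) = 2.334 km
  K: √((-0.006·111.32)² + (-0.032·93.25)²) = √(0.44612 + 8.90426) = 3.058 km
  → nearest: J (2.334 km)
Q2 at 33.097°S, 151.879°E:
  H: √((0.014·111.32)² + (0.000·93.25)²) = √(2.42886 + 0.00000) = 1.558 km
  I: √((0.006·111.32)² + (-0.008·93.25)²) = √(0.44612 + 0.55652) = 1.001 km
  J: √((-0.029·111.32)² + (0.010·93.25)²) = √(10.42179 + 0.86956) = 3.360 km
  K: √((-0.034·111.32)² + (0.003·93.25)²) = √(14.32532 + 0.07826) = 3.795 km
  → nearest: I (1.001 km)
Q3 at 33.092°S, 151.904°E:
  H: √((0.009·111.32)² + (-0.025·93.25)²) = √(1.00376 + 5.43473) = 2.537 km
  I: √((0.001·111.32)² + (-0.033·93.25)²) = √(0.01239 + 9.46947) = 3.079 km
  J: √((-0.034·111.32)² + (-0.015·93.25)²) = √(14.32532 + 1.95650) = 4.035 km
  K: √((-0.039·111.32)² + (-0.022·93.25)²) = √(18.84845 + 4.20865) = 4.802 km
  → nearest: H (2.537 km)
Q4 at 33.092°S, 151.889°E:
  H: √((0.009·111.32)² + (-0.010·93.25)²) = √(1.00376 + 0.86956) = 1.369 km
  I: √((0.001·111.32)² + (-0.018·93.25)²) = √(0.01239 + 2.81736) = 1.682 km
  J: √((-0.034·111.32)² + (0.000·93.25)²) = √(14.32532 + 0.00000) = 3.785 km
  K: √((-0.039·111.32)² + (-0.007·93.25)²) = √(18.84845 + 0.42608) = 4.390 km
  → nearest: H (1.369 km)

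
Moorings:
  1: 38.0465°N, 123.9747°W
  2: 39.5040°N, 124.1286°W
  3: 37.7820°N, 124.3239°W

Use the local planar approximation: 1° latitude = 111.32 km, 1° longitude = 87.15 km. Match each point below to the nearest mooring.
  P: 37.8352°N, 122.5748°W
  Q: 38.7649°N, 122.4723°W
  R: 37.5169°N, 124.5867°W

P at 37.8352°N, 122.5748°W:
  1: √((0.2113·111.32)² + (-1.3999·87.15)²) = √(553.280532 + 14884.313542) = 124.2481 km
  2: √((1.6688·111.32)² + (-1.5538·87.15)²) = √(34510.796077 + 18336.862023) = 229.8862 km
  3: √((-0.0532·111.32)² + (-1.7491·87.15)²) = √(35.072737 + 23236.144172) = 152.5491 km
  → nearest: 1 (124.2481 km)
Q at 38.7649°N, 122.4723°W:
  1: √((-0.7184·111.32)² + (-1.5024·87.15)²) = √(6395.566848 + 17143.754255) = 153.4253 km
  2: √((0.7391·111.32)² + (-1.6563·87.15)²) = √(6769.440882 + 20835.925053) = 166.1486 km
  3: √((-0.9829·111.32)² + (-1.8516·87.15)²) = √(11971.954716 + 26039.289325) = 194.9647 km
  → nearest: 1 (153.4253 km)
R at 37.5169°N, 124.5867°W:
  1: √((0.5296·111.32)² + (0.6120·87.15)²) = √(3475.700515 + 2844.707562) = 79.5010 km
  2: √((1.9871·111.32)² + (0.4581·87.15)²) = √(48931.197229 + 1593.879065) = 224.7778 km
  3: √((0.2651·111.32)² + (0.2628·87.15)²) = √(870.895108 + 524.548325) = 37.3556 km
  → nearest: 3 (37.3556 km)

P→1; Q→1; R→3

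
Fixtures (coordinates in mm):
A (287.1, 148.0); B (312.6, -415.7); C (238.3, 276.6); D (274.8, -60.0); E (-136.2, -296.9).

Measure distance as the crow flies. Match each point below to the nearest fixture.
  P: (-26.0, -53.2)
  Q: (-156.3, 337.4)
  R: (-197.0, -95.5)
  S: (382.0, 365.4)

P→E; Q→C; R→E; S→C

P at (-26.0, -53.2):
  A: √((313.1)² + (201.2)²) = √(98031.610 + 40481.440) = 372.2 mm
  B: √((338.6)² + (-362.5)²) = √(114649.960 + 131406.250) = 496.0 mm
  C: √((264.3)² + (329.8)²) = √(69854.490 + 108768.040) = 422.6 mm
  D: √((300.8)² + (-6.8)²) = √(90480.640 + 46.240) = 300.9 mm
  E: √((-110.2)² + (-243.7)²) = √(12144.040 + 59389.690) = 267.5 mm
  → nearest: E (267.5 mm)
Q at (-156.3, 337.4):
  A: √((443.4)² + (-189.4)²) = √(196603.560 + 35872.360) = 482.2 mm
  B: √((468.9)² + (-753.1)²) = √(219867.210 + 567159.610) = 887.1 mm
  C: √((394.6)² + (-60.8)²) = √(155709.160 + 3696.640) = 399.3 mm
  D: √((431.1)² + (-397.4)²) = √(185847.210 + 157926.760) = 586.3 mm
  E: √((20.1)² + (-634.3)²) = √(404.010 + 402336.490) = 634.6 mm
  → nearest: C (399.3 mm)
R at (-197.0, -95.5):
  A: √((484.1)² + (243.5)²) = √(234352.810 + 59292.250) = 541.9 mm
  B: √((509.6)² + (-320.2)²) = √(259692.160 + 102528.040) = 601.8 mm
  C: √((435.3)² + (372.1)²) = √(189486.090 + 138458.410) = 572.7 mm
  D: √((471.8)² + (35.5)²) = √(222595.240 + 1260.250) = 473.1 mm
  E: √((60.8)² + (-201.4)²) = √(3696.640 + 40561.960) = 210.4 mm
  → nearest: E (210.4 mm)
S at (382.0, 365.4):
  A: √((-94.9)² + (-217.4)²) = √(9006.010 + 47262.760) = 237.2 mm
  B: √((-69.4)² + (-781.1)²) = √(4816.360 + 610117.210) = 784.2 mm
  C: √((-143.7)² + (-88.8)²) = √(20649.690 + 7885.440) = 168.9 mm
  D: √((-107.2)² + (-425.4)²) = √(11491.840 + 180965.160) = 438.7 mm
  E: √((-518.2)² + (-662.3)²) = √(268531.240 + 438641.290) = 840.9 mm
  → nearest: C (168.9 mm)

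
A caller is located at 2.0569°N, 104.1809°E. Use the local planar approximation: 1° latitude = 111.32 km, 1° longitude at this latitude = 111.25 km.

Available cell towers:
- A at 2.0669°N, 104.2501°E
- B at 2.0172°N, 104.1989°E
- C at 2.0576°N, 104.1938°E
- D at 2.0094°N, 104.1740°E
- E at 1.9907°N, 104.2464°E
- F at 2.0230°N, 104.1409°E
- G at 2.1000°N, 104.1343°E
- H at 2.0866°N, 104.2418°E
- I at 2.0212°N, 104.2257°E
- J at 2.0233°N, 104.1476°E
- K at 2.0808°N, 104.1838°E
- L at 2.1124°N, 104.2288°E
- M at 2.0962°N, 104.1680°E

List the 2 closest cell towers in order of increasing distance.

Distances from 2.0569°N, 104.1809°E:
A: √((0.0100·111.32)² + (0.0692·111.25)²) = √(1.239214 + 59.266902) = 7.7786 km
B: √((-0.0397·111.32)² + (0.0180·111.25)²) = √(19.531132 + 4.010006) = 4.8519 km
C: √((0.0007·111.32)² + (0.0129·111.25)²) = √(0.006072 + 2.059584) = 1.4372 km
D: √((-0.0475·111.32)² + (-0.0069·111.25)²) = √(27.959771 + 0.589248) = 5.3431 km
E: √((-0.0662·111.32)² + (0.0655·111.25)²) = √(54.307821 + 53.098547) = 10.3637 km
F: √((-0.0339·111.32)² + (-0.0400·111.25)²) = √(14.241174 + 19.802500) = 5.8347 km
G: √((0.0431·111.32)² + (-0.0466·111.25)²) = √(23.019768 + 26.876448) = 7.0637 km
H: √((0.0297·111.32)² + (0.0609·111.25)²) = √(10.930985 + 45.902319) = 7.5388 km
I: √((-0.0357·111.32)² + (0.0448·111.25)²) = √(15.793662 + 24.840256) = 6.3745 km
J: √((-0.0336·111.32)² + (-0.0333·111.25)²) = √(13.990233 + 13.724246) = 5.2645 km
K: √((0.0239·111.32)² + (0.0029·111.25)²) = √(7.078516 + 0.104087) = 2.6800 km
L: √((0.0555·111.32)² + (0.0479·111.25)²) = √(38.170897 + 28.396909) = 8.1589 km
M: √((0.0393·111.32)² + (-0.0129·111.25)²) = √(19.139540 + 2.059584) = 4.6043 km
Sorted: C (1.4372 km) < K (2.6800 km) < M (4.6043 km) < B (4.8519 km) < …

C, K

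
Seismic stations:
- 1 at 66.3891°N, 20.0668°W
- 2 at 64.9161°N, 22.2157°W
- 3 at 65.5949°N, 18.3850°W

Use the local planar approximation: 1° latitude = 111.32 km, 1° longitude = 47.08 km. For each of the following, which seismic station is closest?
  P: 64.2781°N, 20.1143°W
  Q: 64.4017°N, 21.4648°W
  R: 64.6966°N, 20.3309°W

P→2; Q→2; R→2

P at 64.2781°N, 20.1143°W:
  1: √((2.1110·111.32)² + (0.0475·47.08)²) = √(55223.364412 + 5.001038) = 235.0072 km
  2: √((0.6380·111.32)² + (-2.1014·47.08)²) = √(5044.147211 + 9787.918944) = 121.7870 km
  3: √((1.3168·111.32)² + (1.7293·47.08)²) = √(21487.506994 + 6628.474522) = 167.6782 km
  → nearest: 2 (121.7870 km)
Q at 64.4017°N, 21.4648°W:
  1: √((1.9874·111.32)² + (1.3980·47.08)²) = √(48945.973000 + 4331.988062) = 230.8202 km
  2: √((0.5144·111.32)² + (-0.7509·47.08)²) = √(3279.052085 + 1249.790206) = 67.2967 km
  3: √((1.1932·111.32)² + (3.0798·47.08)²) = √(17643.018305 + 21024.125369) = 196.6396 km
  → nearest: 2 (67.2967 km)
R at 64.6966°N, 20.3309°W:
  1: √((1.6925·111.32)² + (0.2641·47.08)²) = √(35497.988963 + 154.600079) = 188.8189 km
  2: √((0.2195·111.32)² + (-1.8848·47.08)²) = √(597.056519 + 7874.145845) = 92.0391 km
  3: √((0.8983·111.32)² + (1.9459·47.08)²) = √(9999.751202 + 8392.936639) = 135.6196 km
  → nearest: 2 (92.0391 km)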